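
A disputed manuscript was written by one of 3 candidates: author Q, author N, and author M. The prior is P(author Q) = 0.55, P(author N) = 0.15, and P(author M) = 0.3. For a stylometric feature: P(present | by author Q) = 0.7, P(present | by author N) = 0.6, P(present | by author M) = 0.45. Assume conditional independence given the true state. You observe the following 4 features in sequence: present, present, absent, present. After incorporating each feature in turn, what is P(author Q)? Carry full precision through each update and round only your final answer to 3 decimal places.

Each posterior becomes the prior for the next update.
After 'present': normaliser = 0.7·0.5500 + 0.6·0.1500 + 0.45·0.3000; P(author Q) ≈ 0.6311, P(author N) ≈ 0.1475, P(author M) ≈ 0.2213
After 'present': normaliser = 0.7·0.6311 + 0.6·0.1475 + 0.45·0.2213; P(author Q) ≈ 0.7014, P(author N) ≈ 0.1405, P(author M) ≈ 0.1581
After 'absent': normaliser = 0.3·0.7014 + 0.4·0.1405 + 0.55·0.1581; P(author Q) ≈ 0.5951, P(author N) ≈ 0.1590, P(author M) ≈ 0.2459
After 'present': normaliser = 0.7·0.5951 + 0.6·0.1590 + 0.45·0.2459; P(author Q) ≈ 0.6690, P(author N) ≈ 0.1532, P(author M) ≈ 0.1777

0.669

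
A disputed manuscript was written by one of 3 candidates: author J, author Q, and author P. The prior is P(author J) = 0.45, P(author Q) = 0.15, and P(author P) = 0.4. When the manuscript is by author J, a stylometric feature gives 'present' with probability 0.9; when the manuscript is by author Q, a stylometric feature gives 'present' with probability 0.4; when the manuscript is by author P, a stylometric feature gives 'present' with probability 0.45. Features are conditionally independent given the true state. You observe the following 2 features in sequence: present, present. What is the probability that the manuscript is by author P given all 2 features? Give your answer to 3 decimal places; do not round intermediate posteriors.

Each posterior becomes the prior for the next update.
After 'present': normaliser = 0.9·0.4500 + 0.4·0.1500 + 0.45·0.4000; P(author J) ≈ 0.6279, P(author Q) ≈ 0.0930, P(author P) ≈ 0.2791
After 'present': normaliser = 0.9·0.6279 + 0.4·0.0930 + 0.45·0.2791; P(author J) ≈ 0.7764, P(author Q) ≈ 0.0511, P(author P) ≈ 0.1725

0.173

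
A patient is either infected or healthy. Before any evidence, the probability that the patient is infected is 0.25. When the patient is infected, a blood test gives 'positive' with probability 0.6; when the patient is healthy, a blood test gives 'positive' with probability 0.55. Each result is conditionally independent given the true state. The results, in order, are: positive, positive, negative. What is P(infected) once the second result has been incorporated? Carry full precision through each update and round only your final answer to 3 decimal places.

0.284

After 'positive': P(infected) = 0.6·0.2500 / (0.6·0.2500 + 0.55·0.7500) ≈ 0.2667
After 'positive': P(infected) = 0.6·0.2667 / (0.6·0.2667 + 0.55·0.7333) ≈ 0.2840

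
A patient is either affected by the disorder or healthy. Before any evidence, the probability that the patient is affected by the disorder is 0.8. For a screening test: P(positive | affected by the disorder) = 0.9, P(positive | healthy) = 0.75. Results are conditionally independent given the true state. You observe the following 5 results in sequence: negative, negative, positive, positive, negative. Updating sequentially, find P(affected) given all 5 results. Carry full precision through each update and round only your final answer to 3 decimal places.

0.269

Apply Bayes' rule sequentially, carrying P(affected) forward.
After 'negative': P(affected) = 0.1·0.8000 / (0.1·0.8000 + 0.25·0.2000) ≈ 0.6154
After 'negative': P(affected) = 0.1·0.6154 / (0.1·0.6154 + 0.25·0.3846) ≈ 0.3902
After 'positive': P(affected) = 0.9·0.3902 / (0.9·0.3902 + 0.75·0.6098) ≈ 0.4344
After 'positive': P(affected) = 0.9·0.4344 / (0.9·0.4344 + 0.75·0.5656) ≈ 0.4796
After 'negative': P(affected) = 0.1·0.4796 / (0.1·0.4796 + 0.25·0.5204) ≈ 0.2693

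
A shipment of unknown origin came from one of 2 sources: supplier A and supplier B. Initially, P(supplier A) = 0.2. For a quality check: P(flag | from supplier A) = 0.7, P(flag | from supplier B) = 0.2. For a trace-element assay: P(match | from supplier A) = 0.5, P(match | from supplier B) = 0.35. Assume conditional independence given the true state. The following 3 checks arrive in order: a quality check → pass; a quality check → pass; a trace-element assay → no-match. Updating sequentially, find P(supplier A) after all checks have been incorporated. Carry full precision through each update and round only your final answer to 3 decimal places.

After a quality check='pass': P(supplier A) = 0.3·0.2000 / (0.3·0.2000 + 0.8·0.8000) ≈ 0.0857
After a quality check='pass': P(supplier A) = 0.3·0.0857 / (0.3·0.0857 + 0.8·0.9143) ≈ 0.0340
After a trace-element assay='no-match': P(supplier A) = 0.5·0.0340 / (0.5·0.0340 + 0.65·0.9660) ≈ 0.0263

0.026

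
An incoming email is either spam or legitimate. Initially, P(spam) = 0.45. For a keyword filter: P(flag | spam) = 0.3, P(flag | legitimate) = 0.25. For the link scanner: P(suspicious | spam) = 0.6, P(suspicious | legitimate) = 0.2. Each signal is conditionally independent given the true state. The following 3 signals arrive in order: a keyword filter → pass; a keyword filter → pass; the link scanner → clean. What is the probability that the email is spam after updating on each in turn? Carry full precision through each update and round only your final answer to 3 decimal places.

0.263

After a keyword filter='pass': P(spam) = 0.7·0.4500 / (0.7·0.4500 + 0.75·0.5500) ≈ 0.4330
After a keyword filter='pass': P(spam) = 0.7·0.4330 / (0.7·0.4330 + 0.75·0.5670) ≈ 0.4161
After the link scanner='clean': P(spam) = 0.4·0.4161 / (0.4·0.4161 + 0.8·0.5839) ≈ 0.2627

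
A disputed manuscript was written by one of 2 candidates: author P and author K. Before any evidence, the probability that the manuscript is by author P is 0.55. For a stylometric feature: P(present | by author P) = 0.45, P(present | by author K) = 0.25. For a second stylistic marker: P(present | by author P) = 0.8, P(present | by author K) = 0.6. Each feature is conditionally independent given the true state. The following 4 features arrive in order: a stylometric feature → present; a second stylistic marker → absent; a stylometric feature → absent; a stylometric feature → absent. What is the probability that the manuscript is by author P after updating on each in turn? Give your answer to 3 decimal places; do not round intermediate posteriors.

0.372

After a stylometric feature='present': P(author P) = 0.45·0.5500 / (0.45·0.5500 + 0.25·0.4500) ≈ 0.6875
After a second stylistic marker='absent': P(author P) = 0.2·0.6875 / (0.2·0.6875 + 0.4·0.3125) ≈ 0.5238
After a stylometric feature='absent': P(author P) = 0.55·0.5238 / (0.55·0.5238 + 0.75·0.4762) ≈ 0.4465
After a stylometric feature='absent': P(author P) = 0.55·0.4465 / (0.55·0.4465 + 0.75·0.5535) ≈ 0.3717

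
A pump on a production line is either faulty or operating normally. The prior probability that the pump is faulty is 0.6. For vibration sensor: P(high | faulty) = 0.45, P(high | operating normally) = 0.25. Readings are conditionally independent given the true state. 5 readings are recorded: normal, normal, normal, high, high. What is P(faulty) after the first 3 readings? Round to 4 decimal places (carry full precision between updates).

After 'normal': P(faulty) = 0.55·0.6000 / (0.55·0.6000 + 0.75·0.4000) ≈ 0.5238
After 'normal': P(faulty) = 0.55·0.5238 / (0.55·0.5238 + 0.75·0.4762) ≈ 0.4465
After 'normal': P(faulty) = 0.55·0.4465 / (0.55·0.4465 + 0.75·0.5535) ≈ 0.3717

0.3717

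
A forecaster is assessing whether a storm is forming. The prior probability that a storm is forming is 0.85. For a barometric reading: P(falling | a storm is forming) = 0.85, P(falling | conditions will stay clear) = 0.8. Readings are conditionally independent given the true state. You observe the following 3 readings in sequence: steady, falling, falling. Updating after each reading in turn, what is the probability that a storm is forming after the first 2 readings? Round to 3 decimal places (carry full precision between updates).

0.819

Each posterior becomes the prior for the next update.
After 'steady': P(storm) = 0.15·0.8500 / (0.15·0.8500 + 0.2·0.1500) ≈ 0.8095
After 'falling': P(storm) = 0.85·0.8095 / (0.85·0.8095 + 0.8·0.1905) ≈ 0.8187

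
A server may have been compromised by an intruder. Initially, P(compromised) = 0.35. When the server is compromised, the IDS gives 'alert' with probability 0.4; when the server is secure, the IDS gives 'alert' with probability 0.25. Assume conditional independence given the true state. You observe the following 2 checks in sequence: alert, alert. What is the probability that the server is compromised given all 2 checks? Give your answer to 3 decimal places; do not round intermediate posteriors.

0.580

Each posterior becomes the prior for the next update.
After 'alert': P(compromised) = 0.4·0.3500 / (0.4·0.3500 + 0.25·0.6500) ≈ 0.4628
After 'alert': P(compromised) = 0.4·0.4628 / (0.4·0.4628 + 0.25·0.5372) ≈ 0.5796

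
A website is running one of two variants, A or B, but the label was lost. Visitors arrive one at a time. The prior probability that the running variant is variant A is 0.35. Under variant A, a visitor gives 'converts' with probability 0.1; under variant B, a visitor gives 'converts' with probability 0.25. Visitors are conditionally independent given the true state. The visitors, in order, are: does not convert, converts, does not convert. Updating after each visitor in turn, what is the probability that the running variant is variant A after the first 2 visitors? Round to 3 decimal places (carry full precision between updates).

0.205

After 'does not convert': P(A) = 0.9·0.3500 / (0.9·0.3500 + 0.75·0.6500) ≈ 0.3925
After 'converts': P(A) = 0.1·0.3925 / (0.1·0.3925 + 0.25·0.6075) ≈ 0.2054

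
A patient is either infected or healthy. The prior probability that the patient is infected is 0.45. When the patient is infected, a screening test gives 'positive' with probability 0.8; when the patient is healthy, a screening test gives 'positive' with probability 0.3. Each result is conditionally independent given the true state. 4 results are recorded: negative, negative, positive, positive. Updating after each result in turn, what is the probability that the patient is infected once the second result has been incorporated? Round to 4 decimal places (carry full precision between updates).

0.0626

Each posterior becomes the prior for the next update.
After 'negative': P(infected) = 0.2·0.4500 / (0.2·0.4500 + 0.7·0.5500) ≈ 0.1895
After 'negative': P(infected) = 0.2·0.1895 / (0.2·0.1895 + 0.7·0.8105) ≈ 0.0626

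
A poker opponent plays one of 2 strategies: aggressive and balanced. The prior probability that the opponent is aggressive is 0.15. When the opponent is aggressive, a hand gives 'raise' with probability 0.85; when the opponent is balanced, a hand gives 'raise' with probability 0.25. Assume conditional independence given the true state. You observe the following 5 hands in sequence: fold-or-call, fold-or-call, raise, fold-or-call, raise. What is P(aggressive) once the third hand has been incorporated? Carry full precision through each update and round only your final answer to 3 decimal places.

0.023

Apply Bayes' rule sequentially, carrying P(aggressive) forward.
After 'fold-or-call': P(aggressive) = 0.15·0.1500 / (0.15·0.1500 + 0.75·0.8500) ≈ 0.0341
After 'fold-or-call': P(aggressive) = 0.15·0.0341 / (0.15·0.0341 + 0.75·0.9659) ≈ 0.0070
After 'raise': P(aggressive) = 0.85·0.0070 / (0.85·0.0070 + 0.25·0.9930) ≈ 0.0234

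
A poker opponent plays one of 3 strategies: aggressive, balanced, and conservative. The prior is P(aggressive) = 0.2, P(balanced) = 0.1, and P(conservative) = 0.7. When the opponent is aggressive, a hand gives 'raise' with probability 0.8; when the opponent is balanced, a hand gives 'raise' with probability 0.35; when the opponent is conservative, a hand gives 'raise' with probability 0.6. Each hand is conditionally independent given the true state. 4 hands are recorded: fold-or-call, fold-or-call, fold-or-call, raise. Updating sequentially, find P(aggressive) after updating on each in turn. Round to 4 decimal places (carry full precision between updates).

After 'fold-or-call': normaliser = 0.2·0.2000 + 0.65·0.1000 + 0.4·0.7000; P(aggressive) ≈ 0.1039, P(balanced) ≈ 0.1688, P(conservative) ≈ 0.7273
After 'fold-or-call': normaliser = 0.2·0.1039 + 0.65·0.1688 + 0.4·0.7273; P(aggressive) ≈ 0.0493, P(balanced) ≈ 0.2604, P(conservative) ≈ 0.6903
After 'fold-or-call': normaliser = 0.2·0.0493 + 0.65·0.2604 + 0.4·0.6903; P(aggressive) ≈ 0.0217, P(balanced) ≈ 0.3718, P(conservative) ≈ 0.6065
After 'raise': normaliser = 0.8·0.0217 + 0.35·0.3718 + 0.6·0.6065; P(aggressive) ≈ 0.0339, P(balanced) ≈ 0.2545, P(conservative) ≈ 0.7116

0.0339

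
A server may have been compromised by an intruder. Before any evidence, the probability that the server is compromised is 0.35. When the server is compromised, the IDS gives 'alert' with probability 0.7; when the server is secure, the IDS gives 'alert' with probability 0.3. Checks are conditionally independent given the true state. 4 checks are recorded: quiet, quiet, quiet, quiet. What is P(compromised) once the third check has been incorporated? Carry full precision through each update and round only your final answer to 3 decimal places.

After 'quiet': P(compromised) = 0.3·0.3500 / (0.3·0.3500 + 0.7·0.6500) ≈ 0.1875
After 'quiet': P(compromised) = 0.3·0.1875 / (0.3·0.1875 + 0.7·0.8125) ≈ 0.0900
After 'quiet': P(compromised) = 0.3·0.0900 / (0.3·0.0900 + 0.7·0.9100) ≈ 0.0407

0.041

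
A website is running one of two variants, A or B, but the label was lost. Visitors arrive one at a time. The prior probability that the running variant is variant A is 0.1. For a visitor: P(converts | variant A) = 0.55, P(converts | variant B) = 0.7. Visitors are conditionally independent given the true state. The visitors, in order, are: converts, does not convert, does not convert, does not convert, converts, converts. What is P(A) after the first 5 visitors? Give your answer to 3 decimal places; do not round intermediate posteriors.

0.188

Each posterior becomes the prior for the next update.
After 'converts': P(A) = 0.55·0.1000 / (0.55·0.1000 + 0.7·0.9000) ≈ 0.0803
After 'does not convert': P(A) = 0.45·0.0803 / (0.45·0.0803 + 0.3·0.9197) ≈ 0.1158
After 'does not convert': P(A) = 0.45·0.1158 / (0.45·0.1158 + 0.3·0.8842) ≈ 0.1642
After 'does not convert': P(A) = 0.45·0.1642 / (0.45·0.1642 + 0.3·0.8358) ≈ 0.2276
After 'converts': P(A) = 0.55·0.2276 / (0.55·0.2276 + 0.7·0.7724) ≈ 0.1880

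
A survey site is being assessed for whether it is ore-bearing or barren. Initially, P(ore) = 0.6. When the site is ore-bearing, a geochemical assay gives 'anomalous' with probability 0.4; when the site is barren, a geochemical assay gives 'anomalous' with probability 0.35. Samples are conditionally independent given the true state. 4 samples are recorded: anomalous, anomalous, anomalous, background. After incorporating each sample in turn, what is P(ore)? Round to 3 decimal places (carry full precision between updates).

0.674

After 'anomalous': P(ore) = 0.4·0.6000 / (0.4·0.6000 + 0.35·0.4000) ≈ 0.6316
After 'anomalous': P(ore) = 0.4·0.6316 / (0.4·0.6316 + 0.35·0.3684) ≈ 0.6621
After 'anomalous': P(ore) = 0.4·0.6621 / (0.4·0.6621 + 0.35·0.3379) ≈ 0.6913
After 'background': P(ore) = 0.6·0.6913 / (0.6·0.6913 + 0.65·0.3087) ≈ 0.6739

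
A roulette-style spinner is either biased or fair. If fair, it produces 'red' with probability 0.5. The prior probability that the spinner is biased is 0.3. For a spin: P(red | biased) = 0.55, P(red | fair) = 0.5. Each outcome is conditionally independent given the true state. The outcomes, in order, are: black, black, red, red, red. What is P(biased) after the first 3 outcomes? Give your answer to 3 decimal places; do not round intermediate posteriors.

0.276

After 'black': P(biased) = 0.45·0.3000 / (0.45·0.3000 + 0.5·0.7000) ≈ 0.2784
After 'black': P(biased) = 0.45·0.2784 / (0.45·0.2784 + 0.5·0.7216) ≈ 0.2577
After 'red': P(biased) = 0.55·0.2577 / (0.55·0.2577 + 0.5·0.7423) ≈ 0.2763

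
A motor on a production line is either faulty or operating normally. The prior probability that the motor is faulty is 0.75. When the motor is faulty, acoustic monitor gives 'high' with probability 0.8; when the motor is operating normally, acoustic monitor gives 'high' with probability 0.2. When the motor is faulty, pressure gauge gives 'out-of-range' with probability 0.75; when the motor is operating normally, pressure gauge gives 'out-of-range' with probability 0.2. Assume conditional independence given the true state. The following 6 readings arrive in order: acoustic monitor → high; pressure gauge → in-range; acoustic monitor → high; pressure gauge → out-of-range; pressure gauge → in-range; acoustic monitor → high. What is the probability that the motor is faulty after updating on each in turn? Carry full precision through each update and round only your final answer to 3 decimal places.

0.986

Each posterior becomes the prior for the next update.
After acoustic monitor='high': P(faulty) = 0.8·0.7500 / (0.8·0.7500 + 0.2·0.2500) ≈ 0.9231
After pressure gauge='in-range': P(faulty) = 0.25·0.9231 / (0.25·0.9231 + 0.8·0.0769) ≈ 0.7895
After acoustic monitor='high': P(faulty) = 0.8·0.7895 / (0.8·0.7895 + 0.2·0.2105) ≈ 0.9375
After pressure gauge='out-of-range': P(faulty) = 0.75·0.9375 / (0.75·0.9375 + 0.2·0.0625) ≈ 0.9825
After pressure gauge='in-range': P(faulty) = 0.25·0.9825 / (0.25·0.9825 + 0.8·0.0175) ≈ 0.9462
After acoustic monitor='high': P(faulty) = 0.8·0.9462 / (0.8·0.9462 + 0.2·0.0538) ≈ 0.9860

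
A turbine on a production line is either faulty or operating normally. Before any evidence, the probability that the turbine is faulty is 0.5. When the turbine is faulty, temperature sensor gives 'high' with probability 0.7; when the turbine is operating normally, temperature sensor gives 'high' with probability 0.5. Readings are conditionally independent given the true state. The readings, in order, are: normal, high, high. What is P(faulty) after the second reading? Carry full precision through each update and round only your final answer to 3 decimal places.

Each posterior becomes the prior for the next update.
After 'normal': P(faulty) = 0.3·0.5000 / (0.3·0.5000 + 0.5·0.5000) ≈ 0.3750
After 'high': P(faulty) = 0.7·0.3750 / (0.7·0.3750 + 0.5·0.6250) ≈ 0.4565

0.457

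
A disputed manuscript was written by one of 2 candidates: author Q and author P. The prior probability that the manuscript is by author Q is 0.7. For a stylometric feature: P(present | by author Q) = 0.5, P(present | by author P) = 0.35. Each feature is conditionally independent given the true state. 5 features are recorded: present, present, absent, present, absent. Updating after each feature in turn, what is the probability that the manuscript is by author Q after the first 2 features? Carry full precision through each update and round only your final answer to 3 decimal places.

After 'present': P(author Q) = 0.5·0.7000 / (0.5·0.7000 + 0.35·0.3000) ≈ 0.7692
After 'present': P(author Q) = 0.5·0.7692 / (0.5·0.7692 + 0.35·0.2308) ≈ 0.8264

0.826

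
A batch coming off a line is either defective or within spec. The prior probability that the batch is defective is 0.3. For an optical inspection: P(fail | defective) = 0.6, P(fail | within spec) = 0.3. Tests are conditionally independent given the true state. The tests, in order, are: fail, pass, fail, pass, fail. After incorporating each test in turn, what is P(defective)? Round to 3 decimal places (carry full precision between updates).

After 'fail': P(defective) = 0.6·0.3000 / (0.6·0.3000 + 0.3·0.7000) ≈ 0.4615
After 'pass': P(defective) = 0.4·0.4615 / (0.4·0.4615 + 0.7·0.5385) ≈ 0.3288
After 'fail': P(defective) = 0.6·0.3288 / (0.6·0.3288 + 0.3·0.6712) ≈ 0.4948
After 'pass': P(defective) = 0.4·0.4948 / (0.4·0.4948 + 0.7·0.5052) ≈ 0.3589
After 'fail': P(defective) = 0.6·0.3589 / (0.6·0.3589 + 0.3·0.6411) ≈ 0.5282

0.528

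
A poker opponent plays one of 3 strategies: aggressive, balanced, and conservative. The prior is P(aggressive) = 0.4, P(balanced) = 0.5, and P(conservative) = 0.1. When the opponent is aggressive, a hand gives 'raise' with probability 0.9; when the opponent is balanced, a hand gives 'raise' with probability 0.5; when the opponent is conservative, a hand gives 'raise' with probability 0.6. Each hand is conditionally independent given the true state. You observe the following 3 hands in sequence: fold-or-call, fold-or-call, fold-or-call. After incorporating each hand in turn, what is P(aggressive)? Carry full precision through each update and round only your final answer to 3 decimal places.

After 'fold-or-call': normaliser = 0.1·0.4000 + 0.5·0.5000 + 0.4·0.1000; P(aggressive) ≈ 0.1212, P(balanced) ≈ 0.7576, P(conservative) ≈ 0.1212
After 'fold-or-call': normaliser = 0.1·0.1212 + 0.5·0.7576 + 0.4·0.1212; P(aggressive) ≈ 0.0276, P(balanced) ≈ 0.8621, P(conservative) ≈ 0.1103
After 'fold-or-call': normaliser = 0.1·0.0276 + 0.5·0.8621 + 0.4·0.1103; P(aggressive) ≈ 0.0058, P(balanced) ≈ 0.9019, P(conservative) ≈ 0.0924

0.006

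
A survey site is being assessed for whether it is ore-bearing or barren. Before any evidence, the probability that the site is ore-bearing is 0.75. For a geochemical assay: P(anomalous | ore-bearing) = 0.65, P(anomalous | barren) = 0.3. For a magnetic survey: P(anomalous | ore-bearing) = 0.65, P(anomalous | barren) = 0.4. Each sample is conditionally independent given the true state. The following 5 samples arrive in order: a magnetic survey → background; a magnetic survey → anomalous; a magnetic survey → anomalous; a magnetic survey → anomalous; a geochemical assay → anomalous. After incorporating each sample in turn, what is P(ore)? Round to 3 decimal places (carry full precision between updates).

Each posterior becomes the prior for the next update.
After a magnetic survey='background': P(ore) = 0.35·0.7500 / (0.35·0.7500 + 0.6·0.2500) ≈ 0.6364
After a magnetic survey='anomalous': P(ore) = 0.65·0.6364 / (0.65·0.6364 + 0.4·0.3636) ≈ 0.7398
After a magnetic survey='anomalous': P(ore) = 0.65·0.7398 / (0.65·0.7398 + 0.4·0.2602) ≈ 0.8221
After a magnetic survey='anomalous': P(ore) = 0.65·0.8221 / (0.65·0.8221 + 0.4·0.1779) ≈ 0.8825
After a geochemical assay='anomalous': P(ore) = 0.65·0.8825 / (0.65·0.8825 + 0.3·0.1175) ≈ 0.9421

0.942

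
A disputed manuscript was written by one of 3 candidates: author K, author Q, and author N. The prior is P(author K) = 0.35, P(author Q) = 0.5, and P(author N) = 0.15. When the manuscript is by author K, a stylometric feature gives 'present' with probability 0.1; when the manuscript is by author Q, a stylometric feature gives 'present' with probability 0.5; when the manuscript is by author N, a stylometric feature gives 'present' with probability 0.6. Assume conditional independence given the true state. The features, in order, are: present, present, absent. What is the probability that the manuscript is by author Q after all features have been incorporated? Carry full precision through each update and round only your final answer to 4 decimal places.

0.7163

After 'present': normaliser = 0.1·0.3500 + 0.5·0.5000 + 0.6·0.1500; P(author K) ≈ 0.0933, P(author Q) ≈ 0.6667, P(author N) ≈ 0.2400
After 'present': normaliser = 0.1·0.0933 + 0.5·0.6667 + 0.6·0.2400; P(author K) ≈ 0.0192, P(author Q) ≈ 0.6849, P(author N) ≈ 0.2959
After 'absent': normaliser = 0.9·0.0192 + 0.5·0.6849 + 0.4·0.2959; P(author K) ≈ 0.0361, P(author Q) ≈ 0.7163, P(author N) ≈ 0.2476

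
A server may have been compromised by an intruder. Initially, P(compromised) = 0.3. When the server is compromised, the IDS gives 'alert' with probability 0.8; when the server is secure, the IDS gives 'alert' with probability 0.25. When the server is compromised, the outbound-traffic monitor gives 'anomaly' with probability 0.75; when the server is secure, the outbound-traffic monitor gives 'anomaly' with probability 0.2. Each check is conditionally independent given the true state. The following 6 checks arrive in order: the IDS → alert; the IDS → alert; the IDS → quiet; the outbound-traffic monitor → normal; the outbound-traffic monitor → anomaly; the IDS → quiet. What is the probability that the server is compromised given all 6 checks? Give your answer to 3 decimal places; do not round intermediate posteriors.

0.268

After the IDS='alert': P(compromised) = 0.8·0.3000 / (0.8·0.3000 + 0.25·0.7000) ≈ 0.5783
After the IDS='alert': P(compromised) = 0.8·0.5783 / (0.8·0.5783 + 0.25·0.4217) ≈ 0.8144
After the IDS='quiet': P(compromised) = 0.2·0.8144 / (0.2·0.8144 + 0.75·0.1856) ≈ 0.5392
After the outbound-traffic monitor='normal': P(compromised) = 0.25·0.5392 / (0.25·0.5392 + 0.8·0.4608) ≈ 0.2678
After the outbound-traffic monitor='anomaly': P(compromised) = 0.75·0.2678 / (0.75·0.2678 + 0.2·0.7322) ≈ 0.5783
After the IDS='quiet': P(compromised) = 0.2·0.5783 / (0.2·0.5783 + 0.75·0.4217) ≈ 0.2678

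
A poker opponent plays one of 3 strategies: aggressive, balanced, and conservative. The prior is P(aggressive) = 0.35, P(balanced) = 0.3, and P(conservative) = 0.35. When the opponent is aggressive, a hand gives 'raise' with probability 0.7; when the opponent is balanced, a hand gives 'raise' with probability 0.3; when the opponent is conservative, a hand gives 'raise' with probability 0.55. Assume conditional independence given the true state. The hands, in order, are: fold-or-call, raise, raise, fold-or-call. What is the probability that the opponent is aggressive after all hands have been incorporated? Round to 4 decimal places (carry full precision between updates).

0.3081

After 'fold-or-call': normaliser = 0.3·0.3500 + 0.7·0.3000 + 0.45·0.3500; P(aggressive) ≈ 0.2222, P(balanced) ≈ 0.4444, P(conservative) ≈ 0.3333
After 'raise': normaliser = 0.7·0.2222 + 0.3·0.4444 + 0.55·0.3333; P(aggressive) ≈ 0.3294, P(balanced) ≈ 0.2824, P(conservative) ≈ 0.3882
After 'raise': normaliser = 0.7·0.3294 + 0.3·0.2824 + 0.55·0.3882; P(aggressive) ≈ 0.4360, P(balanced) ≈ 0.1602, P(conservative) ≈ 0.4038
After 'fold-or-call': normaliser = 0.3·0.4360 + 0.7·0.1602 + 0.45·0.4038; P(aggressive) ≈ 0.3081, P(balanced) ≈ 0.2640, P(conservative) ≈ 0.4279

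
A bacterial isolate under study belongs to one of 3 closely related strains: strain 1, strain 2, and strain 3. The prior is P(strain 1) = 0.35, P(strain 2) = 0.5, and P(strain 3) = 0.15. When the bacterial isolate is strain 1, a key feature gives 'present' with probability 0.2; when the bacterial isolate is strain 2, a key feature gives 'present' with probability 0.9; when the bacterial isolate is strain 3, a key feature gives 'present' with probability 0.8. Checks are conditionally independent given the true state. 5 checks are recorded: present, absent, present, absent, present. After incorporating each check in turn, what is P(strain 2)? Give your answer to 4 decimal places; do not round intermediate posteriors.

0.4284

Apply Bayes' rule sequentially, carrying P(strain 2) forward.
After 'present': normaliser = 0.2·0.3500 + 0.9·0.5000 + 0.8·0.1500; P(strain 1) ≈ 0.1094, P(strain 2) ≈ 0.7031, P(strain 3) ≈ 0.1875
After 'absent': normaliser = 0.8·0.1094 + 0.1·0.7031 + 0.2·0.1875; P(strain 1) ≈ 0.4480, P(strain 2) ≈ 0.3600, P(strain 3) ≈ 0.1920
After 'present': normaliser = 0.2·0.4480 + 0.9·0.3600 + 0.8·0.1920; P(strain 1) ≈ 0.1580, P(strain 2) ≈ 0.5712, P(strain 3) ≈ 0.2708
After 'absent': normaliser = 0.8·0.1580 + 0.1·0.5712 + 0.2·0.2708; P(strain 1) ≈ 0.5318, P(strain 2) ≈ 0.2404, P(strain 3) ≈ 0.2279
After 'present': normaliser = 0.2·0.5318 + 0.9·0.2404 + 0.8·0.2279; P(strain 1) ≈ 0.2106, P(strain 2) ≈ 0.4284, P(strain 3) ≈ 0.3610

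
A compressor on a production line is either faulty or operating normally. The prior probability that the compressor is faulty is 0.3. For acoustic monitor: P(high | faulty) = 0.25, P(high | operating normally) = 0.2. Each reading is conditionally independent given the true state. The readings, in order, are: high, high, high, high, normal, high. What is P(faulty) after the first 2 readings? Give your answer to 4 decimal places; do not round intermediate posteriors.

After 'high': P(faulty) = 0.25·0.3000 / (0.25·0.3000 + 0.2·0.7000) ≈ 0.3488
After 'high': P(faulty) = 0.25·0.3488 / (0.25·0.3488 + 0.2·0.6512) ≈ 0.4011

0.4011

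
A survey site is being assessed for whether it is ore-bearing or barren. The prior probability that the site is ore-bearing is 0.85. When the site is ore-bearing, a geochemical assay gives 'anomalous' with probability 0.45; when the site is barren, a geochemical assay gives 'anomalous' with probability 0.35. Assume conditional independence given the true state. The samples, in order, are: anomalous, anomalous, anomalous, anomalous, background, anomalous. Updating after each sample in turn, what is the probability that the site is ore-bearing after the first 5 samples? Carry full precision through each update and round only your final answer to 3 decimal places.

After 'anomalous': P(ore) = 0.45·0.8500 / (0.45·0.8500 + 0.35·0.1500) ≈ 0.8793
After 'anomalous': P(ore) = 0.45·0.8793 / (0.45·0.8793 + 0.35·0.1207) ≈ 0.9035
After 'anomalous': P(ore) = 0.45·0.9035 / (0.45·0.9035 + 0.35·0.0965) ≈ 0.9233
After 'anomalous': P(ore) = 0.45·0.9233 / (0.45·0.9233 + 0.35·0.0767) ≈ 0.9393
After 'background': P(ore) = 0.55·0.9393 / (0.55·0.9393 + 0.65·0.0607) ≈ 0.9291

0.929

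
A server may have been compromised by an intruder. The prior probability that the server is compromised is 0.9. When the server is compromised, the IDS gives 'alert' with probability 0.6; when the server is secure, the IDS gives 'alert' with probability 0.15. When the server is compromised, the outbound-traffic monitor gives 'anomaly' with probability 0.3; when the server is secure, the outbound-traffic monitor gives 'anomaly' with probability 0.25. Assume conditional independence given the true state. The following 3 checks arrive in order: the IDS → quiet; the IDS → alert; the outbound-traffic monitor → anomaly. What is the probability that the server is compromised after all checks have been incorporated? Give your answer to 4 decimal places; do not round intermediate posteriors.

After the IDS='quiet': P(compromised) = 0.4·0.9000 / (0.4·0.9000 + 0.85·0.1000) ≈ 0.8090
After the IDS='alert': P(compromised) = 0.6·0.8090 / (0.6·0.8090 + 0.15·0.1910) ≈ 0.9443
After the outbound-traffic monitor='anomaly': P(compromised) = 0.3·0.9443 / (0.3·0.9443 + 0.25·0.0557) ≈ 0.9531

0.9531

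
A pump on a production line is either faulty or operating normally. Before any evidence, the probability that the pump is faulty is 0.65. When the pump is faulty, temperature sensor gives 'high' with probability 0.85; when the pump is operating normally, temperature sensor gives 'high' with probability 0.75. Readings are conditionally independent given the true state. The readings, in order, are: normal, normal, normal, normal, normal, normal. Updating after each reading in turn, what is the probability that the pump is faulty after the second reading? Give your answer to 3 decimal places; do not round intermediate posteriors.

0.401

Apply Bayes' rule sequentially, carrying P(faulty) forward.
After 'normal': P(faulty) = 0.15·0.6500 / (0.15·0.6500 + 0.25·0.3500) ≈ 0.5270
After 'normal': P(faulty) = 0.15·0.5270 / (0.15·0.5270 + 0.25·0.4730) ≈ 0.4007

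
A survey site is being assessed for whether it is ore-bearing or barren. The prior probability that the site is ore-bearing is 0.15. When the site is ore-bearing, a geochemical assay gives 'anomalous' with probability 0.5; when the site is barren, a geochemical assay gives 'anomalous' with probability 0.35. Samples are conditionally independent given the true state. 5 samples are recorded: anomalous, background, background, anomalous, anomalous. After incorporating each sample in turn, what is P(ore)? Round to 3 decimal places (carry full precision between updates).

0.233

After 'anomalous': P(ore) = 0.5·0.1500 / (0.5·0.1500 + 0.35·0.8500) ≈ 0.2013
After 'background': P(ore) = 0.5·0.2013 / (0.5·0.2013 + 0.65·0.7987) ≈ 0.1624
After 'background': P(ore) = 0.5·0.1624 / (0.5·0.1624 + 0.65·0.8376) ≈ 0.1298
After 'anomalous': P(ore) = 0.5·0.1298 / (0.5·0.1298 + 0.35·0.8702) ≈ 0.1757
After 'anomalous': P(ore) = 0.5·0.1757 / (0.5·0.1757 + 0.35·0.8243) ≈ 0.2334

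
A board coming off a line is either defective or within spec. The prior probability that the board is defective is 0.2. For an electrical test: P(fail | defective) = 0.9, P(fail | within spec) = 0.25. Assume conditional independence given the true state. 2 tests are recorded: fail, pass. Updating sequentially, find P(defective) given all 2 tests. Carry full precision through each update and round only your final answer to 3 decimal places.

0.107

After 'fail': P(defective) = 0.9·0.2000 / (0.9·0.2000 + 0.25·0.8000) ≈ 0.4737
After 'pass': P(defective) = 0.1·0.4737 / (0.1·0.4737 + 0.75·0.5263) ≈ 0.1071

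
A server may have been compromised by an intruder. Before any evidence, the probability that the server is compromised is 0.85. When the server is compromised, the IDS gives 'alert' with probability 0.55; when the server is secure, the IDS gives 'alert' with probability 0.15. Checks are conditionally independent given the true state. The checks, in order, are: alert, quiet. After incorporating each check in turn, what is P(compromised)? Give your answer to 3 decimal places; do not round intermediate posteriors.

0.917

After 'alert': P(compromised) = 0.55·0.8500 / (0.55·0.8500 + 0.15·0.1500) ≈ 0.9541
After 'quiet': P(compromised) = 0.45·0.9541 / (0.45·0.9541 + 0.85·0.0459) ≈ 0.9167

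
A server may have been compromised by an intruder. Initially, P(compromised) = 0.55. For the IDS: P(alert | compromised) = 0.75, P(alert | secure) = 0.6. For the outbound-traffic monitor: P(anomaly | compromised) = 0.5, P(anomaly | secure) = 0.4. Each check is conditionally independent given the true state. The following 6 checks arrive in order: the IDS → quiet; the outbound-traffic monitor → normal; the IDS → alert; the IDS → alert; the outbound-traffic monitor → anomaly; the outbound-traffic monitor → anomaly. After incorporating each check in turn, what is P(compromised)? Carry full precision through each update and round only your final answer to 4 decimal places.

0.6085

After the IDS='quiet': P(compromised) = 0.25·0.5500 / (0.25·0.5500 + 0.4·0.4500) ≈ 0.4331
After the outbound-traffic monitor='normal': P(compromised) = 0.5·0.4331 / (0.5·0.4331 + 0.6·0.5669) ≈ 0.3890
After the IDS='alert': P(compromised) = 0.75·0.3890 / (0.75·0.3890 + 0.6·0.6110) ≈ 0.4431
After the IDS='alert': P(compromised) = 0.75·0.4431 / (0.75·0.4431 + 0.6·0.5569) ≈ 0.4987
After the outbound-traffic monitor='anomaly': P(compromised) = 0.5·0.4987 / (0.5·0.4987 + 0.4·0.5013) ≈ 0.5542
After the outbound-traffic monitor='anomaly': P(compromised) = 0.5·0.5542 / (0.5·0.5542 + 0.4·0.4458) ≈ 0.6085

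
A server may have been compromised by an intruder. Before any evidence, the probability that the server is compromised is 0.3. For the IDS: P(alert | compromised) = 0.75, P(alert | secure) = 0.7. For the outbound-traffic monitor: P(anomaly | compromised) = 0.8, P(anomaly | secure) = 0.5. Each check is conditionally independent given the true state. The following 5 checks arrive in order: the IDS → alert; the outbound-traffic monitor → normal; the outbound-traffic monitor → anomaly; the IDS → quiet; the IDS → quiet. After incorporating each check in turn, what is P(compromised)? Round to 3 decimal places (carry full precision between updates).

After the IDS='alert': P(compromised) = 0.75·0.3000 / (0.75·0.3000 + 0.7·0.7000) ≈ 0.3147
After the outbound-traffic monitor='normal': P(compromised) = 0.2·0.3147 / (0.2·0.3147 + 0.5·0.6853) ≈ 0.1552
After the outbound-traffic monitor='anomaly': P(compromised) = 0.8·0.1552 / (0.8·0.1552 + 0.5·0.8448) ≈ 0.2271
After the IDS='quiet': P(compromised) = 0.25·0.2271 / (0.25·0.2271 + 0.3·0.7729) ≈ 0.1967
After the IDS='quiet': P(compromised) = 0.25·0.1967 / (0.25·0.1967 + 0.3·0.8033) ≈ 0.1695

0.169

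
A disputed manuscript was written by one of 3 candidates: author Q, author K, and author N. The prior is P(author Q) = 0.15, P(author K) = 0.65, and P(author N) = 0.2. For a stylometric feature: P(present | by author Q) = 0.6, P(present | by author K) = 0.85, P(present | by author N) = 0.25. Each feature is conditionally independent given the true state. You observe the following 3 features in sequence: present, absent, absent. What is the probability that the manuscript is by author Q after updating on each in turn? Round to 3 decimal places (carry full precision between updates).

0.262

Each posterior becomes the prior for the next update.
After 'present': normaliser = 0.6·0.1500 + 0.85·0.6500 + 0.25·0.2000; P(author Q) ≈ 0.1300, P(author K) ≈ 0.7978, P(author N) ≈ 0.0722
After 'absent': normaliser = 0.4·0.1300 + 0.15·0.7978 + 0.75·0.0722; P(author Q) ≈ 0.2302, P(author K) ≈ 0.5300, P(author N) ≈ 0.2398
After 'absent': normaliser = 0.4·0.2302 + 0.15·0.5300 + 0.75·0.2398; P(author Q) ≈ 0.2620, P(author K) ≈ 0.2262, P(author N) ≈ 0.5118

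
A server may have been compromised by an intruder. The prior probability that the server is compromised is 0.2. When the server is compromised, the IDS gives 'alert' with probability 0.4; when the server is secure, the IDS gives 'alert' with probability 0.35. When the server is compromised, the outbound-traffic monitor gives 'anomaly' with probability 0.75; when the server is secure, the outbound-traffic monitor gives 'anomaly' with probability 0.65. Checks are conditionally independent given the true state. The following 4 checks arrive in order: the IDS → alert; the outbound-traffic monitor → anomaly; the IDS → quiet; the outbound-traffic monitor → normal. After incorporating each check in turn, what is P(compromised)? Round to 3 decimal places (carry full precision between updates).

0.179

After the IDS='alert': P(compromised) = 0.4·0.2000 / (0.4·0.2000 + 0.35·0.8000) ≈ 0.2222
After the outbound-traffic monitor='anomaly': P(compromised) = 0.75·0.2222 / (0.75·0.2222 + 0.65·0.7778) ≈ 0.2479
After the IDS='quiet': P(compromised) = 0.6·0.2479 / (0.6·0.2479 + 0.65·0.7521) ≈ 0.2333
After the outbound-traffic monitor='normal': P(compromised) = 0.25·0.2333 / (0.25·0.2333 + 0.35·0.7667) ≈ 0.1786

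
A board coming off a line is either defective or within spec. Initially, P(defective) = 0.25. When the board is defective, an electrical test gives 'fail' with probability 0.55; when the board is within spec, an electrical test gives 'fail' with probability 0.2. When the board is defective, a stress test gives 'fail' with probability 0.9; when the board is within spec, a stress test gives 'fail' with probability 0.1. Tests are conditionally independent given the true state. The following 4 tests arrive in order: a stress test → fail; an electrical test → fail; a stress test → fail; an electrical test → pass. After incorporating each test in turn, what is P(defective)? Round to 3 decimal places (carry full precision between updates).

0.977

Apply Bayes' rule sequentially, carrying P(defective) forward.
After a stress test='fail': P(defective) = 0.9·0.2500 / (0.9·0.2500 + 0.1·0.7500) ≈ 0.7500
After an electrical test='fail': P(defective) = 0.55·0.7500 / (0.55·0.7500 + 0.2·0.2500) ≈ 0.8919
After a stress test='fail': P(defective) = 0.9·0.8919 / (0.9·0.8919 + 0.1·0.1081) ≈ 0.9867
After an electrical test='pass': P(defective) = 0.45·0.9867 / (0.45·0.9867 + 0.8·0.0133) ≈ 0.9766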